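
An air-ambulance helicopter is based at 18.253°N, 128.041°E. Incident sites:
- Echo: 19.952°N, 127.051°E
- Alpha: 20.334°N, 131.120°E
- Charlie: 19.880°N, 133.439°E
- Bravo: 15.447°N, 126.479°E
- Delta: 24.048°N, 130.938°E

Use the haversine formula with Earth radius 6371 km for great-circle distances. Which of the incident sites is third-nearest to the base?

Distance to each, sorted:
Echo: 215.7 km
Bravo: 353.5 km
Alpha: 397.4 km
Charlie: 595.4 km
Delta: 710.9 km
The third-nearest is Alpha at 397.4 km.

Alpha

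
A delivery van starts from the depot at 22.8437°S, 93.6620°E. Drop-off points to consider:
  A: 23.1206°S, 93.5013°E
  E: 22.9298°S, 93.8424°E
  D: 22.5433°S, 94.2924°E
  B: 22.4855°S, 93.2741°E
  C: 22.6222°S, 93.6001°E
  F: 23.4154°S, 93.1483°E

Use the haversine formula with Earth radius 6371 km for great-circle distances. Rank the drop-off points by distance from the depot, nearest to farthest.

E, C, A, B, D, F

Distance from the depot at 22.8437°S, 93.6620°E to each:
E 22.9298°S, 93.8424°E: 20.8 km
C 22.6222°S, 93.6001°E: 25.4 km
A 23.1206°S, 93.5013°E: 34.9 km
B 22.4855°S, 93.2741°E: 56.3 km
D 22.5433°S, 94.2924°E: 72.8 km
F 23.4154°S, 93.1483°E: 82.5 km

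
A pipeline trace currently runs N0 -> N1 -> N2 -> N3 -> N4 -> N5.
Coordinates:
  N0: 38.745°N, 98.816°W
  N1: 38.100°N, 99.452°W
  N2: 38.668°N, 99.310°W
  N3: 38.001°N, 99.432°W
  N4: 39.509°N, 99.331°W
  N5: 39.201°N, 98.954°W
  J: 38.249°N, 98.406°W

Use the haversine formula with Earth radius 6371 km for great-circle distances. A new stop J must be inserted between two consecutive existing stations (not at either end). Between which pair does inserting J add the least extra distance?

Added distance for inserting J between each consecutive pair:
N0–N1: 68.0 km
N1–N2: 120.0 km
N2–N3: 110.4 km
N3–N4: 87.3 km
N4–N5: 230.3 km
Smallest added distance is 68.0 km, inserting between N0 and N1.

between N0 and N1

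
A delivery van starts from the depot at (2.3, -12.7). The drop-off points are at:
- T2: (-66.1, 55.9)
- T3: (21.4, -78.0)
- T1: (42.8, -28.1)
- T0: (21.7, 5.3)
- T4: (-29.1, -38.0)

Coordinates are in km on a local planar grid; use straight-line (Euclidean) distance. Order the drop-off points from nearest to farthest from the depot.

Distance from the depot at (2.3, -12.7) to each:
T0 (21.7, 5.3): 26.5 km
T4 (-29.1, -38.0): 40.3 km
T1 (42.8, -28.1): 43.3 km
T3 (21.4, -78.0): 68.0 km
T2 (-66.1, 55.9): 96.9 km

T0, T4, T1, T3, T2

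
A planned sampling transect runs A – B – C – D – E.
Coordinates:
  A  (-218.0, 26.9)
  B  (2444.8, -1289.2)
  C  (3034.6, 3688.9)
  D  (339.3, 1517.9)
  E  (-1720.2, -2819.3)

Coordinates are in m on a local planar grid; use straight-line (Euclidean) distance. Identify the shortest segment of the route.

A–B

Leg distances:
A→B: 2970.3 m
B→C: 5012.9 m
C→D: 3460.9 m
D→E: 4801.3 m
The shortest leg is A–B at 2970.3 m.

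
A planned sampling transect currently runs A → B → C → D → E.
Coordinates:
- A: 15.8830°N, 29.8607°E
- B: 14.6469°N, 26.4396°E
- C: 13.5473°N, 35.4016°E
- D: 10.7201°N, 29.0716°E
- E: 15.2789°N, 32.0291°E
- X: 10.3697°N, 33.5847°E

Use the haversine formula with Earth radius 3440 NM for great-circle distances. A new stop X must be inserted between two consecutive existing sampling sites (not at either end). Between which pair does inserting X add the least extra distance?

between C and D

Added distance for inserting X between each consecutive pair:
A–B: 675.7 NM
B–C: 183.8 NM
C–D: 77.4 NM
D–E: 251.9 NM
Smallest added distance is 77.4 NM, inserting between C and D.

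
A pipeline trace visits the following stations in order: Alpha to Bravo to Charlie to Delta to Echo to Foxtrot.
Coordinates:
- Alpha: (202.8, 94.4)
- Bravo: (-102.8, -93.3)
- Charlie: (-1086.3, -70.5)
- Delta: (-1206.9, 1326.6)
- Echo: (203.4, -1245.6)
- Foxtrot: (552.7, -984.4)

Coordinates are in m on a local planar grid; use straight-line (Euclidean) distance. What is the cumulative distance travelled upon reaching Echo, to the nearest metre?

Leg distances:
Alpha→Bravo: 358.6 m  (cumulative 358.6 m)
Bravo→Charlie: 983.8 m  (cumulative 1342.4 m)
Charlie→Delta: 1402.3 m  (cumulative 2744.7 m)
Delta→Echo: 2933.5 m  (cumulative 5678.2 m)
Cumulative distance at Echo ≈ 5678 m.

5678 m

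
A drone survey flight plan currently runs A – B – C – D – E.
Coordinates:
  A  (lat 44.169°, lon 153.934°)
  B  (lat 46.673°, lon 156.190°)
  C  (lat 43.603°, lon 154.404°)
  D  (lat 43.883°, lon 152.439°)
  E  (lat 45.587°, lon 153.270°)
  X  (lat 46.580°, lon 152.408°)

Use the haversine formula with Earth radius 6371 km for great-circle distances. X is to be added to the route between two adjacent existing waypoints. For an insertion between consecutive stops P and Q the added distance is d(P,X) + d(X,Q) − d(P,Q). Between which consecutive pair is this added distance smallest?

Added distance for inserting X between each consecutive pair:
A–B: 252.9 km
B–C: 286.2 km
C–D: 505.2 km
D–E: 228.3 km
Smallest added distance is 228.3 km, inserting between D and E.

between D and E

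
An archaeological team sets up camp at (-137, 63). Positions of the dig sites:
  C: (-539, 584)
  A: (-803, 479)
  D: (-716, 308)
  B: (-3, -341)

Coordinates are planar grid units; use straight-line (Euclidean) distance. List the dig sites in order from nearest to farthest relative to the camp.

Computing each straight-line distance from (-137, 63):
B (-3, -341): 425.6
D (-716, 308): 628.7
C (-539, 584): 658.1
A (-803, 479): 785.2

B, D, C, A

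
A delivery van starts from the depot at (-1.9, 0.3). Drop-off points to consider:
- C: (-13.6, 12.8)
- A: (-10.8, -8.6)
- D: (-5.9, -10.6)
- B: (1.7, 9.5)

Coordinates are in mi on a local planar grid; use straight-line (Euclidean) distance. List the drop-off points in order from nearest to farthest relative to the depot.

Computing each straight-line distance from (-1.9, 0.3):
B (1.7, 9.5): 9.9 mi
D (-5.9, -10.6): 11.6 mi
A (-10.8, -8.6): 12.6 mi
C (-13.6, 12.8): 17.1 mi

B, D, A, C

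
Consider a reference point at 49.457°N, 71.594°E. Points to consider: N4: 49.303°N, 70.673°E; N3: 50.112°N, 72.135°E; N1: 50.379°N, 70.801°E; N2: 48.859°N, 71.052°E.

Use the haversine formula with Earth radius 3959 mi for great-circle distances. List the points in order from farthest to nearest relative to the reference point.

N1, N3, N2, N4

Computing each great-circle distance from 49.457°N, 71.594°E:
N1 50.379°N, 70.801°E: 72.8 mi
N3 50.112°N, 72.135°E: 51.3 mi
N2 48.859°N, 71.052°E: 48.0 mi
N4 49.303°N, 70.673°E: 42.8 mi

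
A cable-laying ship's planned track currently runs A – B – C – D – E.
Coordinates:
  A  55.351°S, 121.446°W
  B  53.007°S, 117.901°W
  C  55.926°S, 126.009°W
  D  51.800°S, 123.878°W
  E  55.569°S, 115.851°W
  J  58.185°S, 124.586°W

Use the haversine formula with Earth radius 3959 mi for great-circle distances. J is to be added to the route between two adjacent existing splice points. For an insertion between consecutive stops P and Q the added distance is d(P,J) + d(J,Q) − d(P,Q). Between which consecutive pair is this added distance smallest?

Added distance for inserting J between each consecutive pair:
A–B: 455.2 mi
B–C: 224.8 mi
C–D: 309.1 mi
D–E: 399.0 mi
Smallest added distance is 224.8 mi, inserting between B and C.

between B and C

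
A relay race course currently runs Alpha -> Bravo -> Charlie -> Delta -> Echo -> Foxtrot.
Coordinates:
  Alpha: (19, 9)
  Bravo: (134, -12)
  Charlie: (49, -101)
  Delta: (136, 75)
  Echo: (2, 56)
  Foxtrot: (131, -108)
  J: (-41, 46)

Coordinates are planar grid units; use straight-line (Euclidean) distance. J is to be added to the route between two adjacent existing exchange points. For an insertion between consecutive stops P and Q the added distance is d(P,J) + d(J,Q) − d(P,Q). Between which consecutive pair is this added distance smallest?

between Echo and Foxtrot

Added distance for inserting J between each consecutive pair:
Alpha–Bravo: 138.0
Bravo–Charlie: 233.7
Charlie–Delta: 155.4
Delta–Echo: 88.2
Echo–Foxtrot: 66.4
Smallest added distance is 66.4, inserting between Echo and Foxtrot.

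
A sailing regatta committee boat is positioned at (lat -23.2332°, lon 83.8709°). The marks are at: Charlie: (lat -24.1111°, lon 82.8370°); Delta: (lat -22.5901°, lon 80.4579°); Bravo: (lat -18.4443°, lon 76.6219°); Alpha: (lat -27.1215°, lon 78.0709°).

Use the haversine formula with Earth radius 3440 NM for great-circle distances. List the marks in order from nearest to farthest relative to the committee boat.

Computing each great-circle distance from (lat -23.2332°, lon 83.8709°):
Charlie (lat -24.1111°, lon 82.8370°): 77.5 NM
Delta (lat -22.5901°, lon 80.4579°): 192.7 NM
Alpha (lat -27.1215°, lon 78.0709°): 392.1 NM
Bravo (lat -18.4443°, lon 76.6219°): 497.9 NM

Charlie, Delta, Alpha, Bravo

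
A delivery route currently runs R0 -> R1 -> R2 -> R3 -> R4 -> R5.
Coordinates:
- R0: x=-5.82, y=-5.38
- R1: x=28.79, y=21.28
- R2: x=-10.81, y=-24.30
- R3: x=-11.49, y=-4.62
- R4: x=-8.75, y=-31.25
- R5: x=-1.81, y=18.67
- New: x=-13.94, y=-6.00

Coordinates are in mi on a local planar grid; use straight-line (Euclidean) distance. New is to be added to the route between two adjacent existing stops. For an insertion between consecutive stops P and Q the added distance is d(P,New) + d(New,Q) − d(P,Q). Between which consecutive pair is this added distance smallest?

Added distance for inserting New between each consecutive pair:
R0–R1: 15.2 mi
R1–R2: 8.9 mi
R2–R3: 1.7 mi
R3–R4: 1.8 mi
R4–R5: 2.9 mi
Smallest added distance is 1.7 mi, inserting between R2 and R3.

between R2 and R3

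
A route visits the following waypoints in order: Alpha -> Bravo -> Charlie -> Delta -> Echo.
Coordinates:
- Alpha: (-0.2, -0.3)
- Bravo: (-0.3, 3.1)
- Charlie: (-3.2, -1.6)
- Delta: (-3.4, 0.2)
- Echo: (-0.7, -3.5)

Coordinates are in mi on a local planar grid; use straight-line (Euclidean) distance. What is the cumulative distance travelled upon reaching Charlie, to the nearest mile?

Leg distances:
Alpha→Bravo: 3.4 mi  (cumulative 3.4 mi)
Bravo→Charlie: 5.5 mi  (cumulative 8.9 mi)
Cumulative distance at Charlie ≈ 9 mi.

9 mi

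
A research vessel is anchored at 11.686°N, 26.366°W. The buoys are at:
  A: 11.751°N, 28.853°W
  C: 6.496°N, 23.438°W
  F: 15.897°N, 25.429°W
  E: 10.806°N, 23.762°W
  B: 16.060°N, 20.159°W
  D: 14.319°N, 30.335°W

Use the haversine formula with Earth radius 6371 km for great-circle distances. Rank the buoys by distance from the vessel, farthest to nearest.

Distances from the vessel:
B 16.060°N, 20.159°W: 827.8 km
C 6.496°N, 23.438°W: 660.5 km
D 14.319°N, 30.335°W: 520.2 km
F 15.897°N, 25.429°W: 479.0 km
E 10.806°N, 23.762°W: 300.4 km
A 11.751°N, 28.853°W: 270.9 km

B, C, D, F, E, A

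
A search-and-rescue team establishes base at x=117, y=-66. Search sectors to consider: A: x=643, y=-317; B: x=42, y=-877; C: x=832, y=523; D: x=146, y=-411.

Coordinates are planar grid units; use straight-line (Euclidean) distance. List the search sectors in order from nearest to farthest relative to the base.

Computing each straight-line distance from x=117, y=-66:
D x=146, y=-411: 346.2
A x=643, y=-317: 582.8
B x=42, y=-877: 814.5
C x=832, y=523: 926.4

D, A, B, C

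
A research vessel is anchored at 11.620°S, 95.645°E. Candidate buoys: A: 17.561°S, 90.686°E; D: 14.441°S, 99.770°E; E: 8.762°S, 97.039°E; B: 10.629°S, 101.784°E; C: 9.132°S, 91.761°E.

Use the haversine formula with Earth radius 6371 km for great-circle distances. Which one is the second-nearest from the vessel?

C

Distances from the vessel (11.620°S, 95.645°E):
E: 352.5 km
C: 506.9 km
D: 545.9 km
B: 678.8 km
A: 849.0 km
The second-nearest is C at 506.9 km.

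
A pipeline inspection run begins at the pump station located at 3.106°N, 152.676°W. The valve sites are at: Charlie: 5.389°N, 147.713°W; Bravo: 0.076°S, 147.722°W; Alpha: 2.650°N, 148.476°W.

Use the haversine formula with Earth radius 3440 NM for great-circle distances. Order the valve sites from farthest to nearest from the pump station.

Bravo, Charlie, Alpha

Computing each great-circle distance from 3.106°N, 152.676°W:
Bravo 0.076°S, 147.722°W: 353.4 NM
Charlie 5.389°N, 147.713°W: 327.2 NM
Alpha 2.650°N, 148.476°W: 253.3 NM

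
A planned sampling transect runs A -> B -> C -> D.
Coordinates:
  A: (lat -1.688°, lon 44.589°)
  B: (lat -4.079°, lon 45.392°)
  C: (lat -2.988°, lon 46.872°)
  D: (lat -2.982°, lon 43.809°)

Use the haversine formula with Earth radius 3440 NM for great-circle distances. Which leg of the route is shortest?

Leg distances:
A→B: 151.4 NM
B→C: 110.3 NM
C→D: 183.7 NM
The shortest leg is B–C at 110.3 NM.

B–C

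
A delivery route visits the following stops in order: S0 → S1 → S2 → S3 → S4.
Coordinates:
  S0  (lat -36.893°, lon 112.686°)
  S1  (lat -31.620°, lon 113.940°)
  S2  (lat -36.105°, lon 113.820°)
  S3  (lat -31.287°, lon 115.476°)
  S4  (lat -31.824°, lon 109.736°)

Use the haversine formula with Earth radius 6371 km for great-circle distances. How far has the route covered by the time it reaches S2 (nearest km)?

1096 km

Leg distances:
S0→S1: 597.5 km  (cumulative 597.5 km)
S1→S2: 498.8 km  (cumulative 1096.4 km)
Cumulative distance at S2 ≈ 1096 km.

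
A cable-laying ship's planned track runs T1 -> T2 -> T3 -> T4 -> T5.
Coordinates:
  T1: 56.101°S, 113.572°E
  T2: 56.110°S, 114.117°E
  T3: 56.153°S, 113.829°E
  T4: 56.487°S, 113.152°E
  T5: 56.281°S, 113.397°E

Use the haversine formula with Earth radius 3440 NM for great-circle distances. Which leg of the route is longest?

T3–T4

Leg distances:
T1→T2: 18.3 NM
T2→T3: 10.0 NM
T3→T4: 30.2 NM
T4→T5: 14.8 NM
The longest leg is T3–T4 at 30.2 NM.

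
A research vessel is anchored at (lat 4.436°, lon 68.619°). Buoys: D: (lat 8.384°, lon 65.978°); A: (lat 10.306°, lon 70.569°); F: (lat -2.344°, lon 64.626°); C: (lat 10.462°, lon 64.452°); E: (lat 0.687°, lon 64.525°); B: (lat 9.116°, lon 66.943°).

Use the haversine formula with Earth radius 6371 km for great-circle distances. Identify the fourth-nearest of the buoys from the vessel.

A

Distances from the vessel ((lat 4.436°, lon 68.619°)):
D: 527.1 km
B: 552.3 km
E: 616.9 km
A: 687.2 km
C: 812.3 km
F: 874.8 km
The fourth-nearest is A at 687.2 km.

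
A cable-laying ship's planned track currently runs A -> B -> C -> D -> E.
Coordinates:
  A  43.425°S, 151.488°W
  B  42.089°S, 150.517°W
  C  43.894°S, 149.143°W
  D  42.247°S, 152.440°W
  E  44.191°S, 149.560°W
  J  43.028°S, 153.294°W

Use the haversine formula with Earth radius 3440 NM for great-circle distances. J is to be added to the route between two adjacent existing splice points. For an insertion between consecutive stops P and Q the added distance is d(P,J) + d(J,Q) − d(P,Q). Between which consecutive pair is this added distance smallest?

between D and E

Added distance for inserting J between each consecutive pair:
A–B: 126.7 NM
B–C: 199.3 NM
C–D: 73.2 NM
D–E: 65.1 NM
Smallest added distance is 65.1 NM, inserting between D and E.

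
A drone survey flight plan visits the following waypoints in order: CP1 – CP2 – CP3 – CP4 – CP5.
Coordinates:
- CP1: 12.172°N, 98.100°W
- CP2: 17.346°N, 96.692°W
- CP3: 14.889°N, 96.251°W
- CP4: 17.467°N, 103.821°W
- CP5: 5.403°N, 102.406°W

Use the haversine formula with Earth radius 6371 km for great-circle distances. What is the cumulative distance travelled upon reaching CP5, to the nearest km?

3080 km

Leg distances:
CP1→CP2: 594.9 km  (cumulative 594.9 km)
CP2→CP3: 277.2 km  (cumulative 872.1 km)
CP3→CP4: 857.6 km  (cumulative 1729.7 km)
CP4→CP5: 1350.3 km  (cumulative 3080.0 km)
Cumulative distance at CP5 ≈ 3080 km.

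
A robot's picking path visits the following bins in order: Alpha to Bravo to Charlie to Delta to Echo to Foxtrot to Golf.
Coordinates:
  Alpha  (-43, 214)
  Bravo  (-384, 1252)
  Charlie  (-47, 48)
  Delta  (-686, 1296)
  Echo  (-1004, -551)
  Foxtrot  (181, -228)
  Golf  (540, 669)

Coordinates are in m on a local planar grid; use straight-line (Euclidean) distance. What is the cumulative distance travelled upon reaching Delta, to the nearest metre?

3745 m

Leg distances:
Alpha→Bravo: 1092.6 m  (cumulative 1092.6 m)
Bravo→Charlie: 1250.3 m  (cumulative 2342.9 m)
Charlie→Delta: 1402.1 m  (cumulative 3744.9 m)
Cumulative distance at Delta ≈ 3745 m.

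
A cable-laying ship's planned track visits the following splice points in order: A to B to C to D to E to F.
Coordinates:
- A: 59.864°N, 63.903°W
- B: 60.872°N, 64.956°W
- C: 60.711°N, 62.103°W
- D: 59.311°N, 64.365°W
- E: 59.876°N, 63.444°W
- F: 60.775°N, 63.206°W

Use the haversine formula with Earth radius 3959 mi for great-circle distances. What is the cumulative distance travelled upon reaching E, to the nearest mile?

Leg distances:
A→B: 78.4 mi  (cumulative 78.4 mi)
B→C: 96.8 mi  (cumulative 175.2 mi)
C→D: 124.3 mi  (cumulative 299.6 mi)
D→E: 50.6 mi  (cumulative 350.2 mi)
Cumulative distance at E ≈ 350 mi.

350 mi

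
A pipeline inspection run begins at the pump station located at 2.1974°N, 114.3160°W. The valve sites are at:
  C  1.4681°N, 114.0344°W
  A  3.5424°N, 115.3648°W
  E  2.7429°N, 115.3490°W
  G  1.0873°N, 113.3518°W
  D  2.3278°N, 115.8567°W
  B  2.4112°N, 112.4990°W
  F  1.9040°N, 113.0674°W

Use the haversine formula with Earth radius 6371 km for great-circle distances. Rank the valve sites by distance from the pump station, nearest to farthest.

Distances from the pump station:
C 1.4681°N, 114.0344°W: 86.9 km
E 2.7429°N, 115.3490°W: 129.8 km
F 1.9040°N, 113.0674°W: 142.5 km
G 1.0873°N, 113.3518°W: 163.5 km
D 2.3278°N, 115.8567°W: 171.8 km
A 3.5424°N, 115.3648°W: 189.6 km
B 2.4112°N, 112.4990°W: 203.3 km

C, E, F, G, D, A, B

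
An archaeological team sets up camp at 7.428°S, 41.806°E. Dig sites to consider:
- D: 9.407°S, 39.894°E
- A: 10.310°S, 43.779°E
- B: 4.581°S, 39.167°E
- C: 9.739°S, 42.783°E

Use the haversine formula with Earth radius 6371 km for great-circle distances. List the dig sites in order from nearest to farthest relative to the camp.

Computing each great-circle distance from 7.428°S, 41.806°E:
C 9.739°S, 42.783°E: 278.5 km
D 9.407°S, 39.894°E: 304.4 km
A 10.310°S, 43.779°E: 386.9 km
B 4.581°S, 39.167°E: 430.5 km

C, D, A, B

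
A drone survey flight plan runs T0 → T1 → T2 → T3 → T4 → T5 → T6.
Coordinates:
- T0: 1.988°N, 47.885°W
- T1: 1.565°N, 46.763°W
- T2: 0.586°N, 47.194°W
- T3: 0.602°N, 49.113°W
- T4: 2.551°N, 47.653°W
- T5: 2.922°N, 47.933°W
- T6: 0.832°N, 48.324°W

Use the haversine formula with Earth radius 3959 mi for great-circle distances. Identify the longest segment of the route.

T3–T4

Leg distances:
T0→T1: 82.8 mi
T1→T2: 73.9 mi
T2→T3: 132.6 mi
T3→T4: 168.2 mi
T4→T5: 32.1 mi
T5→T6: 146.9 mi
The longest leg is T3–T4 at 168.2 mi.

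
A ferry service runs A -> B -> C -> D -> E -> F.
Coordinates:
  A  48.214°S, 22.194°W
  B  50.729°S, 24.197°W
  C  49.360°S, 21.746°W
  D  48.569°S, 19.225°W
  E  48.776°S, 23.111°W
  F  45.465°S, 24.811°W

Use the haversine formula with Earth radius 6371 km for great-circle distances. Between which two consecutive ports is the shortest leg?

C–D

Leg distances:
A→B: 314.9 km
B→C: 231.9 km
C→D: 204.0 km
D→E: 286.2 km
E→F: 390.0 km
The shortest leg is C–D at 204.0 km.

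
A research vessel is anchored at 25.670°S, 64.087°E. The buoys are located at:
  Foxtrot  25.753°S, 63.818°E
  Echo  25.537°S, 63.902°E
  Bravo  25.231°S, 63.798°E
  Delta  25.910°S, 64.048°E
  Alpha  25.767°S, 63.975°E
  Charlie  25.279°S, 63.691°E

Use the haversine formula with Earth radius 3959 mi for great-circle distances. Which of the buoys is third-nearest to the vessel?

Distance to each, sorted:
Alpha: 9.7 mi
Echo: 14.7 mi
Delta: 16.8 mi
Foxtrot: 17.7 mi
Bravo: 35.3 mi
Charlie: 36.6 mi
The third-nearest is Delta at 16.8 mi.

Delta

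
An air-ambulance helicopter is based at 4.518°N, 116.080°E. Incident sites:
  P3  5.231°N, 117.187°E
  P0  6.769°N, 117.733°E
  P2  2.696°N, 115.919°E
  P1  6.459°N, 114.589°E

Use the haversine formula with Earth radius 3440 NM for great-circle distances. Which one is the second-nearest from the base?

Distance to each, sorted:
P3: 78.9 NM
P2: 109.8 NM
P1: 146.7 NM
P0: 167.4 NM
The second-nearest is P2 at 109.8 NM.

P2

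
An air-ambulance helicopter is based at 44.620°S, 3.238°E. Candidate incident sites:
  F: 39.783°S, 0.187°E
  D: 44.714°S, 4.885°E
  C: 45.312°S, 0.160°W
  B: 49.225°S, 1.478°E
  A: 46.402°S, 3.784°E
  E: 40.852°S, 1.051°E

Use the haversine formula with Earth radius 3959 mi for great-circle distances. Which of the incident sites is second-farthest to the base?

Distances from the base (44.620°S, 3.238°E):
F: 368.8 mi
B: 328.8 mi
E: 283.0 mi
C: 172.9 mi
A: 125.9 mi
D: 81.2 mi
The second-farthest is B at 328.8 mi.

B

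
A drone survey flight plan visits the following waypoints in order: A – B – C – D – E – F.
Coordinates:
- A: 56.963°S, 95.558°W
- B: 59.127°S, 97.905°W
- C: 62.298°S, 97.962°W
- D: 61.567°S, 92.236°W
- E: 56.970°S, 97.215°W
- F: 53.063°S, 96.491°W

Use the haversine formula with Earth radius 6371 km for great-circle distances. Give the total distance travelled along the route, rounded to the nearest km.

1961 km

Leg distances:
A→B: 277.4 km  (cumulative 277.4 km)
B→C: 352.6 km  (cumulative 630.0 km)
C→D: 310.3 km  (cumulative 940.3 km)
D→E: 583.9 km  (cumulative 1524.2 km)
E→F: 436.9 km  (cumulative 1961.0 km)
Total route length ≈ 1961 km.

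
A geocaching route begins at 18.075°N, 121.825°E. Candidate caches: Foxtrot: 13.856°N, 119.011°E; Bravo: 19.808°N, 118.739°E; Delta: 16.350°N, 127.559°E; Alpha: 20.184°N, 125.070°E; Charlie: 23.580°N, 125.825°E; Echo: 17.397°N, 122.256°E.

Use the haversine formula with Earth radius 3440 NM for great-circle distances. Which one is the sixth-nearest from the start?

Distances from the start (18.075°N, 121.825°E):
Echo: 47.6 NM
Bravo: 203.8 NM
Alpha: 223.4 NM
Foxtrot: 300.9 NM
Delta: 344.7 NM
Charlie: 399.5 NM
The sixth-nearest is Charlie at 399.5 NM.

Charlie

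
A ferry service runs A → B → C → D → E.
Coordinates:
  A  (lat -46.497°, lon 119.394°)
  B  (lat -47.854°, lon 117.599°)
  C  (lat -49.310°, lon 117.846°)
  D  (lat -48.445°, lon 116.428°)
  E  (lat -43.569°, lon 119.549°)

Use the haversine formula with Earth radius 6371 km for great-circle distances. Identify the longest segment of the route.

D–E

Leg distances:
A→B: 202.9 km
B→C: 162.9 km
C→D: 141.4 km
D→E: 593.2 km
The longest leg is D–E at 593.2 km.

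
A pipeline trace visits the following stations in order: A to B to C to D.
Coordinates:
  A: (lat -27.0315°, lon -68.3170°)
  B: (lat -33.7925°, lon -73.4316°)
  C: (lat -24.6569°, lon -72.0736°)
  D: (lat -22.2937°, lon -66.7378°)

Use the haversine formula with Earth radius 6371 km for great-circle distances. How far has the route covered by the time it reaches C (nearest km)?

Leg distances:
A→B: 897.3 km  (cumulative 897.3 km)
B→C: 1024.3 km  (cumulative 1921.6 km)
Cumulative distance at C ≈ 1922 km.

1922 km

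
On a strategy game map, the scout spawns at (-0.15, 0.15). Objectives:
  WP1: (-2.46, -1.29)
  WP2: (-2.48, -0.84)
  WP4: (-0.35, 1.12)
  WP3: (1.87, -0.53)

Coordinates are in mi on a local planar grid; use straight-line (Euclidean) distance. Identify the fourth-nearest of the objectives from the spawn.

Distances from the spawn ((-0.15, 0.15)):
WP4: 1.0 mi
WP3: 2.1 mi
WP2: 2.5 mi
WP1: 2.7 mi
The fourth-nearest is WP1 at 2.7 mi.

WP1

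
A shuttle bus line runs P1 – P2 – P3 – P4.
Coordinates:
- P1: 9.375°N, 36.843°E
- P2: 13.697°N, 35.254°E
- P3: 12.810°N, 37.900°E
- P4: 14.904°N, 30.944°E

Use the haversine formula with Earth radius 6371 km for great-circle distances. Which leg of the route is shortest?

P2–P3

Leg distances:
P1→P2: 510.8 km
P2→P3: 302.9 km
P3→P4: 786.2 km
The shortest leg is P2–P3 at 302.9 km.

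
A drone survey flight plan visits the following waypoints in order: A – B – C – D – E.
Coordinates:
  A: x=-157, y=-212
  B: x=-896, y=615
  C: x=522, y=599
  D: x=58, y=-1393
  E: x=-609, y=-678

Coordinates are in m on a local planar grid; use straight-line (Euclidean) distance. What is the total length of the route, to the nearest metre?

5550 m

Leg distances:
A→B: 1109.1 m  (cumulative 1109.1 m)
B→C: 1418.1 m  (cumulative 2527.2 m)
C→D: 2045.3 m  (cumulative 4572.5 m)
D→E: 977.8 m  (cumulative 5550.3 m)
Total route length ≈ 5550 m.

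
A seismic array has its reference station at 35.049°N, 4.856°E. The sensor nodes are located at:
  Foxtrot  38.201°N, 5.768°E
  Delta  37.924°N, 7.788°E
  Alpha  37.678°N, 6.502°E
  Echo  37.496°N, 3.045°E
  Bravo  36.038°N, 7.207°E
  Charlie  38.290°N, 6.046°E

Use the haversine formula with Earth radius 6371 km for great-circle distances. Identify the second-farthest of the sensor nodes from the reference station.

Charlie

Distance to each, sorted:
Delta: 413.4 km
Charlie: 375.7 km
Foxtrot: 359.8 km
Alpha: 327.4 km
Echo: 316.8 km
Bravo: 239.4 km
The second-farthest is Charlie at 375.7 km.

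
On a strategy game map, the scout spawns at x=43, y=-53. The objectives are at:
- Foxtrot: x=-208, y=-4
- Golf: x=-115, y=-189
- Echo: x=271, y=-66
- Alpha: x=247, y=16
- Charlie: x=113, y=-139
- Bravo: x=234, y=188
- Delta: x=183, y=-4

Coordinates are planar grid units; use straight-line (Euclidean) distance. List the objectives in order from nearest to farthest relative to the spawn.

Charlie, Delta, Golf, Alpha, Echo, Foxtrot, Bravo

Computing each straight-line distance from x=43, y=-53:
Charlie x=113, y=-139: 110.9
Delta x=183, y=-4: 148.3
Golf x=-115, y=-189: 208.5
Alpha x=247, y=16: 215.4
Echo x=271, y=-66: 228.4
Foxtrot x=-208, y=-4: 255.7
Bravo x=234, y=188: 307.5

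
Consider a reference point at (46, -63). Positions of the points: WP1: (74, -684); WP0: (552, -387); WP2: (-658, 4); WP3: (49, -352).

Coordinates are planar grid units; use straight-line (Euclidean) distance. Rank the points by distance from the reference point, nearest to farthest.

WP3, WP0, WP1, WP2

Computing each straight-line distance from (46, -63):
WP3 (49, -352): 289.0
WP0 (552, -387): 600.8
WP1 (74, -684): 621.6
WP2 (-658, 4): 707.2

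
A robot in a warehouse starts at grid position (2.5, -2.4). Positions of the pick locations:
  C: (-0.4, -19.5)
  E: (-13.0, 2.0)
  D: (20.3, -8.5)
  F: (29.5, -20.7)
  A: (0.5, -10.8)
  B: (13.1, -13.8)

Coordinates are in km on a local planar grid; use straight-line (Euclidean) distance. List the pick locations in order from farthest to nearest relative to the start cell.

Computing each straight-line distance from (2.5, -2.4):
F (29.5, -20.7): 32.6 km
D (20.3, -8.5): 18.8 km
C (-0.4, -19.5): 17.3 km
E (-13.0, 2.0): 16.1 km
B (13.1, -13.8): 15.6 km
A (0.5, -10.8): 8.6 km

F, D, C, E, B, A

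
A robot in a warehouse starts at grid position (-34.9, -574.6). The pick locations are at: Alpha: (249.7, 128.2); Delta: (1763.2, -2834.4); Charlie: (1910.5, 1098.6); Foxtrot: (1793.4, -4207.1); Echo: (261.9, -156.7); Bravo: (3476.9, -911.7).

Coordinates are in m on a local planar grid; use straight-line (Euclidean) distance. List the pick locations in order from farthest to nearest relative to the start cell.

Computing each straight-line distance from (-34.9, -574.6):
Foxtrot (1793.4, -4207.1): 4066.7 m
Bravo (3476.9, -911.7): 3527.9 m
Delta (1763.2, -2834.4): 2887.9 m
Charlie (1910.5, 1098.6): 2566.0 m
Alpha (249.7, 128.2): 758.2 m
Echo (261.9, -156.7): 512.6 m

Foxtrot, Bravo, Delta, Charlie, Alpha, Echo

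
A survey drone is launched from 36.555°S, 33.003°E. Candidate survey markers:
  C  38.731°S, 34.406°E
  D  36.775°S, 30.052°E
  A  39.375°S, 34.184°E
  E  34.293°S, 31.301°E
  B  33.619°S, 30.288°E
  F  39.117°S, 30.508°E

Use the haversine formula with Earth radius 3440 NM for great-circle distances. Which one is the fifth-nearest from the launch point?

Distance to each, sorted:
D: 142.7 NM
C: 146.7 NM
E: 159.3 NM
A: 178.3 NM
F: 194.0 NM
B: 221.0 NM
The fifth-nearest is F at 194.0 NM.

F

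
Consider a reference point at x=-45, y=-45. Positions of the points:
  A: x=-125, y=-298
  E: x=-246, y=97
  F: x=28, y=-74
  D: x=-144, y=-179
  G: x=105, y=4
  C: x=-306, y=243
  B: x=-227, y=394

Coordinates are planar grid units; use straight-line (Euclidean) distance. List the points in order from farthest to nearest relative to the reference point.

Distances from the reference point:
B x=-227, y=394: 475.2
C x=-306, y=243: 388.7
A x=-125, y=-298: 265.3
E x=-246, y=97: 246.1
D x=-144, y=-179: 166.6
G x=105, y=4: 157.8
F x=28, y=-74: 78.5

B, C, A, E, D, G, F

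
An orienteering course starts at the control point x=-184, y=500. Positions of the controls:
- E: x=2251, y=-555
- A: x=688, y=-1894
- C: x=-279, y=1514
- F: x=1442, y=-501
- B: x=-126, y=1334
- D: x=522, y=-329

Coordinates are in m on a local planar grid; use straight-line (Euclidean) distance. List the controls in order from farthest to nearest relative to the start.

Distance from the start at x=-184, y=500 to each:
E x=2251, y=-555: 2653.7 m
A x=688, y=-1894: 2547.9 m
F x=1442, y=-501: 1909.4 m
D x=522, y=-329: 1088.9 m
C x=-279, y=1514: 1018.4 m
B x=-126, y=1334: 836.0 m

E, A, F, D, C, B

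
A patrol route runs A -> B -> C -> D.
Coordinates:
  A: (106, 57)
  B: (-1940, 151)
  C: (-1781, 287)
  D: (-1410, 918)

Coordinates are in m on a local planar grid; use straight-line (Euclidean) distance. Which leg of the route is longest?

Leg distances:
A→B: 2048.2 m
B→C: 209.2 m
C→D: 732.0 m
The longest leg is A–B at 2048.2 m.

A–B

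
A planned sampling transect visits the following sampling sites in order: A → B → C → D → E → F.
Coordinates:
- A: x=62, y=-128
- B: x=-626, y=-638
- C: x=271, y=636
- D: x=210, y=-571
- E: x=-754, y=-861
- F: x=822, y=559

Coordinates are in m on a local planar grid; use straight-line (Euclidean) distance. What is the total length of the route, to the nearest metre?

6751 m

Leg distances:
A→B: 856.4 m  (cumulative 856.4 m)
B→C: 1558.1 m  (cumulative 2414.5 m)
C→D: 1208.5 m  (cumulative 3623.1 m)
D→E: 1006.7 m  (cumulative 4629.7 m)
E→F: 2121.4 m  (cumulative 6751.1 m)
Total route length ≈ 6751 m.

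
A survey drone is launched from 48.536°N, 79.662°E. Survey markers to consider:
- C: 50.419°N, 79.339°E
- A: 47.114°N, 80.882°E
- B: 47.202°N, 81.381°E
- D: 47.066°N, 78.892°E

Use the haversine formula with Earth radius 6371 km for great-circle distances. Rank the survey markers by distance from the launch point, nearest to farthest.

D, A, B, C

Computing each great-circle distance from 48.536°N, 79.662°E:
D 47.066°N, 78.892°E: 173.3 km
A 47.114°N, 80.882°E: 182.5 km
B 47.202°N, 81.381°E: 196.1 km
C 50.419°N, 79.339°E: 210.7 km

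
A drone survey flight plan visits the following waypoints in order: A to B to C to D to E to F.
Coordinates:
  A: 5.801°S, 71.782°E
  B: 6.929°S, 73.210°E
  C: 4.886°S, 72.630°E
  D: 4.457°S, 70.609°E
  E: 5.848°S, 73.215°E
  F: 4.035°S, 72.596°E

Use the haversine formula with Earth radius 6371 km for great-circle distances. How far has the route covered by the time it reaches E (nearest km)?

Leg distances:
A→B: 201.6 km  (cumulative 201.6 km)
B→C: 236.1 km  (cumulative 437.6 km)
C→D: 229.0 km  (cumulative 666.6 km)
D→E: 327.4 km  (cumulative 994.1 km)
Cumulative distance at E ≈ 994 km.

994 km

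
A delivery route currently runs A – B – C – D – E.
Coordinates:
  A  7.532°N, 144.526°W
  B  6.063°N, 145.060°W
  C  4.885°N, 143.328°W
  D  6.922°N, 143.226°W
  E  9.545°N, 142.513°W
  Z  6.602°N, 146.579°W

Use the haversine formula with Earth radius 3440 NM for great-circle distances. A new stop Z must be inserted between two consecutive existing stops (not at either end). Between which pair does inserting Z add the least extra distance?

between A and B

Added distance for inserting Z between each consecutive pair:
A–B: 136.9 NM
B–C: 190.7 NM
C–D: 298.2 NM
D–E: 337.1 NM
Smallest added distance is 136.9 NM, inserting between A and B.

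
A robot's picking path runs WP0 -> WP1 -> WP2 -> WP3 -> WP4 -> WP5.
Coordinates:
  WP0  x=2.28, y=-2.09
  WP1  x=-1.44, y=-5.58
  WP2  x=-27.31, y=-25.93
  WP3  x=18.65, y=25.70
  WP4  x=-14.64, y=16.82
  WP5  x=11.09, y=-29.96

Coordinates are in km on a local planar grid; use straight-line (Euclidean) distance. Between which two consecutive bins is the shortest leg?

WP0–WP1

Leg distances:
WP0→WP1: 5.1 km
WP1→WP2: 32.9 km
WP2→WP3: 69.1 km
WP3→WP4: 34.5 km
WP4→WP5: 53.4 km
The shortest leg is WP0–WP1 at 5.1 km.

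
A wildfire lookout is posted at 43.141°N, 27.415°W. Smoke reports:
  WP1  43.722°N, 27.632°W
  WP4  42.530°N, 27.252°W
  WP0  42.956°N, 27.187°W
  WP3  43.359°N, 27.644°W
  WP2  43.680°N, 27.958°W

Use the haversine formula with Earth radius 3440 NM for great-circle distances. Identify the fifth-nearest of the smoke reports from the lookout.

WP2

Distance to each, sorted:
WP0: 14.9 NM
WP3: 16.5 NM
WP1: 36.1 NM
WP4: 37.4 NM
WP2: 40.1 NM
The fifth-nearest is WP2 at 40.1 NM.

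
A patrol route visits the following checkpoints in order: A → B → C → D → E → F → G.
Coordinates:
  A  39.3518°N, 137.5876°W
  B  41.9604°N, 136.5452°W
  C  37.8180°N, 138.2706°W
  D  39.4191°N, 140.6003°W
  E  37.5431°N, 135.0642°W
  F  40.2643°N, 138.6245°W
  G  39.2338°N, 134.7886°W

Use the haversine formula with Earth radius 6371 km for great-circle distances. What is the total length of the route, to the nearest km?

Leg distances:
A→B: 303.1 km  (cumulative 303.1 km)
B→C: 483.5 km  (cumulative 786.6 km)
C→D: 269.5 km  (cumulative 1056.2 km)
D→E: 525.0 km  (cumulative 1581.1 km)
E→F: 431.7 km  (cumulative 2012.9 km)
F→G: 347.3 km  (cumulative 2360.2 km)
Total route length ≈ 2360 km.

2360 km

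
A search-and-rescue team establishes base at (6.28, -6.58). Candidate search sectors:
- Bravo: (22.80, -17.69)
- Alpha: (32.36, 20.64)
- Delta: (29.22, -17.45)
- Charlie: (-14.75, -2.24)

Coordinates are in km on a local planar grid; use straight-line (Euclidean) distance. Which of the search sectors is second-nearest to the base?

Charlie

Distance to each, sorted:
Bravo: 19.9 km
Charlie: 21.5 km
Delta: 25.4 km
Alpha: 37.7 km
The second-nearest is Charlie at 21.5 km.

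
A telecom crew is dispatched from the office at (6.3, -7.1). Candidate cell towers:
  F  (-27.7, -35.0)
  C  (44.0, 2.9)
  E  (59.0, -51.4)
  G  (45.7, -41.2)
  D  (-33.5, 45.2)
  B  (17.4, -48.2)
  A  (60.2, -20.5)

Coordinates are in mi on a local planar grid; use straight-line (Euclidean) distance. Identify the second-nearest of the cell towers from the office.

Distance to each, sorted:
C: 39.0 mi
B: 42.6 mi
F: 44.0 mi
G: 52.1 mi
A: 55.5 mi
D: 65.7 mi
E: 68.8 mi
The second-nearest is B at 42.6 mi.

B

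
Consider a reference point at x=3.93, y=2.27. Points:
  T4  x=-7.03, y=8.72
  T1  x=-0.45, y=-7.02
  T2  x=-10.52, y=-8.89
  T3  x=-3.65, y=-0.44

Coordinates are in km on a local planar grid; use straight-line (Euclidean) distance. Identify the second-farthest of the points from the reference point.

T4

Distances from the reference point (x=3.93, y=2.27):
T2: 18.3 km
T4: 12.7 km
T1: 10.3 km
T3: 8.0 km
The second-farthest is T4 at 12.7 km.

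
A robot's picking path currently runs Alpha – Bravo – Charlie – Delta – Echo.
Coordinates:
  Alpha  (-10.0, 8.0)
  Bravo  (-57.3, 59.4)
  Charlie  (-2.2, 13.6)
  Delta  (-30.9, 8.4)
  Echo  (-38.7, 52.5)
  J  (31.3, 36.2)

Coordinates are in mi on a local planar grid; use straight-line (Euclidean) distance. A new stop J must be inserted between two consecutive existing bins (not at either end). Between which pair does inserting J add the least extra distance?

Added distance for inserting J between each consecutive pair:
Alpha–Bravo: 71.7 mi
Bravo–Charlie: 60.3 mi
Charlie–Delta: 79.4 mi
Delta–Echo: 95.2 mi
Smallest added distance is 60.3 mi, inserting between Bravo and Charlie.

between Bravo and Charlie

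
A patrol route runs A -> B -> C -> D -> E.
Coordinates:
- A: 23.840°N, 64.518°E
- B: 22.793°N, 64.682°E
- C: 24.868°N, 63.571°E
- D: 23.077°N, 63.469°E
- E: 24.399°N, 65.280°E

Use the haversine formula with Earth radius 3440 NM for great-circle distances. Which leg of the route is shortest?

A–B

Leg distances:
A→B: 63.5 NM
B→C: 138.7 NM
C→D: 107.7 NM
D→E: 127.3 NM
The shortest leg is A–B at 63.5 NM.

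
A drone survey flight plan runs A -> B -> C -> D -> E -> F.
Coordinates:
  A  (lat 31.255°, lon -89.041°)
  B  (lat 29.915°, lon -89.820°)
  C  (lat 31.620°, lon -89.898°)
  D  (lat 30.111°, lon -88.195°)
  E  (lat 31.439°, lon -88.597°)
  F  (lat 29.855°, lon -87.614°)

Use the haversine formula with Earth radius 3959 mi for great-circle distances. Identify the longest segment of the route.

C–D

Leg distances:
A→B: 103.5 mi
B→C: 117.9 mi
C→D: 145.2 mi
D→E: 94.8 mi
E→F: 124.1 mi
The longest leg is C–D at 145.2 mi.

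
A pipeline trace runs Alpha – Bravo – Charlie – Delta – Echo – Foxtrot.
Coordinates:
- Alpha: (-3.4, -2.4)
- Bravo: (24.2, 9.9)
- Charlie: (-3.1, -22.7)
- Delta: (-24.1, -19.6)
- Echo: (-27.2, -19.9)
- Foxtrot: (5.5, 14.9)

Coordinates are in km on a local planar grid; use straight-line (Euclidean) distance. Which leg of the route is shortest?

Delta–Echo

Leg distances:
Alpha→Bravo: 30.2 km
Bravo→Charlie: 42.5 km
Charlie→Delta: 21.2 km
Delta→Echo: 3.1 km
Echo→Foxtrot: 47.8 km
The shortest leg is Delta–Echo at 3.1 km.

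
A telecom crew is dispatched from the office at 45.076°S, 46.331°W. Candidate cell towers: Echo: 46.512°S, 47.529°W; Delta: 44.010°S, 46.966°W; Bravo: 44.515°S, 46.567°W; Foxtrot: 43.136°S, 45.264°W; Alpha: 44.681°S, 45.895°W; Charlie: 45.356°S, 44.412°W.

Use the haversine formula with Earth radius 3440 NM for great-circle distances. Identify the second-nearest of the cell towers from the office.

Distances from the office (45.076°S, 46.331°W):
Alpha: 30.1 NM
Bravo: 35.2 NM
Delta: 69.5 NM
Charlie: 82.9 NM
Echo: 99.7 NM
Foxtrot: 125.2 NM
The second-nearest is Bravo at 35.2 NM.

Bravo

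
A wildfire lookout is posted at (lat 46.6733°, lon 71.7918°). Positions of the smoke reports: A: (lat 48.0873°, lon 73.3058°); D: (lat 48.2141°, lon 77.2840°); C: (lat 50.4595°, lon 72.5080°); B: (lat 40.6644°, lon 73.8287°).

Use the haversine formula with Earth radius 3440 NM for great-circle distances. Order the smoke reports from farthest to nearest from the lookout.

Distance from the lookout at (lat 46.6733°, lon 71.7918°) to each:
B (lat 40.6644°, lon 73.8287°): 371.4 NM
D (lat 48.2141°, lon 77.2840°): 241.4 NM
C (lat 50.4595°, lon 72.5080°): 229.1 NM
A (lat 48.0873°, lon 73.3058°): 104.9 NM

B, D, C, A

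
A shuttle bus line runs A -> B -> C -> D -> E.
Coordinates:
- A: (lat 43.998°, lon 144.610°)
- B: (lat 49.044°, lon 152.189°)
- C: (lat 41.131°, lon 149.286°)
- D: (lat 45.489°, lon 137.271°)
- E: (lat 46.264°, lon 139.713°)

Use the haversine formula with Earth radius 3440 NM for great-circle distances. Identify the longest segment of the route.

C–D

Leg distances:
A→B: 435.3 NM
B→C: 490.7 NM
C→D: 585.7 NM
D→E: 112.2 NM
The longest leg is C–D at 585.7 NM.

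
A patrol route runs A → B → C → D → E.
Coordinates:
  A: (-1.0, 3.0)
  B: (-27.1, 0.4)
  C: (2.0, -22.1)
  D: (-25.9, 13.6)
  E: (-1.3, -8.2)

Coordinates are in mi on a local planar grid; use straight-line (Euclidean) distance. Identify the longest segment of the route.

Leg distances:
A→B: 26.2 mi
B→C: 36.8 mi
C→D: 45.3 mi
D→E: 32.9 mi
The longest leg is C–D at 45.3 mi.

C–D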